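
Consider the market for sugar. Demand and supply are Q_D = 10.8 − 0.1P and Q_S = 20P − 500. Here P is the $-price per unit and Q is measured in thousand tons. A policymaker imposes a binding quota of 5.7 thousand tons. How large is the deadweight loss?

$32.90 thousand

In inverse form: demand P = 108 − 10Q, supply P = 25 + 0.05Q.
Competitive equilibrium: 108 − 10Q = 25 + 0.05Q → Q* = 8.2587, P* = 25.4129.
At Q = 5.7: demand price = 108 − 10·5.7 = 51; supply price = 25 + 0.05·5.7 = 25.285.
ΔQ = 8.2587 − 5.7 = 2.5587; wedge = 51 − 25.285 = 25.715.
Welfare loss = ½ × 2.5587 × 25.715 = $32.90 thousand.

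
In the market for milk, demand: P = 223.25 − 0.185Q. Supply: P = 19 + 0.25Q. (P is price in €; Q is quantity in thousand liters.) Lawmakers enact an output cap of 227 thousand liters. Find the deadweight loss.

€12794.60 thousand

Competitive equilibrium: 223.25 − 0.185Q = 19 + 0.25Q → Q* = 469.5402, P* = 136.3851.
At Q = 227: demand price = 223.25 − 0.185·227 = 181.255; supply price = 19 + 0.25·227 = 75.75.
ΔQ = 469.5402 − 227 = 242.5402; wedge = 181.255 − 75.75 = 105.505.
DWL = ½ × 242.5402 × 105.505 = €12794.60 thousand.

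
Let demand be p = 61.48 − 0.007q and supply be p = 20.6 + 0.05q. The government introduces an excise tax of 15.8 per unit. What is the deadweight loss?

Competitive equilibrium: 61.48 − 0.007q = 20.6 + 0.05q → q* = 717.193, p* = 56.4596.
With the tax, the buyer price exceeds the seller price by 15.8: (61.48 − 0.007q) − (20.6 + 0.05q) = 15.8 → q' = 440.
Δq = 717.193 − 440 = 277.193; the wedge equals the tax, 15.8.
DWL = ½ × 277.193 × 15.8 = 2189.82.

2189.82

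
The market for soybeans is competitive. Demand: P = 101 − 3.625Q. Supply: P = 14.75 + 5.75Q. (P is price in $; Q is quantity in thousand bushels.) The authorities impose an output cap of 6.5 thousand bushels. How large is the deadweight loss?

Competitive equilibrium: 101 − 3.625Q = 14.75 + 5.75Q → Q* = 9.2, P* = 67.65.
At Q = 6.5: demand price = 101 − 3.625·6.5 = 77.4375; supply price = 14.75 + 5.75·6.5 = 52.125.
ΔQ = 9.2 − 6.5 = 2.7; wedge = 77.4375 − 52.125 = 25.3125.
The triangle = ½ × 2.7 × 25.3125 = $34.17 thousand.

$34.17 thousand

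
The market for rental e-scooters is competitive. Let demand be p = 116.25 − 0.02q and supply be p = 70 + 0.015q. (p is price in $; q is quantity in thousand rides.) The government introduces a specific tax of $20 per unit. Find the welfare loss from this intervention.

$5714.29 thousand

Competitive equilibrium: 116.25 − 0.02q = 70 + 0.015q → q* = 1321.4286, p* = 89.8214.
With the tax, the buyer price exceeds the seller price by 20: (116.25 − 0.02q) − (70 + 0.015q) = 20 → q' = 750.
Δq = 1321.4286 − 750 = 571.4286; the wedge equals the tax, 20.
The triangle = ½ × 571.4286 × 20 = $5714.29 thousand.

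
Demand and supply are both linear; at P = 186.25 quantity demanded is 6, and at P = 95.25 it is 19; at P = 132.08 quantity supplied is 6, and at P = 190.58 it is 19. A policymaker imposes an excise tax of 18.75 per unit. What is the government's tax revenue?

Demand slope = (95.25 − 186.25)/(19 − 6) = −7, so P = 228.25 − 7Q.
Supply slope = (190.58 − 132.08)/(19 − 6) = 4.5, so P = 105.08 + 4.5Q.
Competitive equilibrium: 228.25 − 7Q = 105.08 + 4.5Q → Q* = 10.7104, P* = 153.277.
With the tax, the buyer price exceeds the seller price by 18.75: (228.25 − 7Q) − (105.08 + 4.5Q) = 18.75 → Q' = 9.08.
Tax revenue = 18.75 × 9.08 = 170.25.

170.25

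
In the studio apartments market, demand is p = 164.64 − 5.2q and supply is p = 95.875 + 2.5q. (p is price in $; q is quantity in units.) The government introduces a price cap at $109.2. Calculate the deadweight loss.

Competitive equilibrium: 164.64 − 5.2q = 95.875 + 2.5q → q* = 8.9305, p* = 118.2013.
At the ceiling p = 109.2, quantity supplied = (109.2 − 95.875)/2.5 = 5.33.
Willingness to pay at q' = 5.33: 164.64 − 5.2·5.33 = 136.924.
Δq = 8.9305 − 5.33 = 3.6005; wedge = 136.924 − 109.2 = 27.724.
Welfare loss = ½ × 3.6005 × 27.724 = $49.91.

$49.91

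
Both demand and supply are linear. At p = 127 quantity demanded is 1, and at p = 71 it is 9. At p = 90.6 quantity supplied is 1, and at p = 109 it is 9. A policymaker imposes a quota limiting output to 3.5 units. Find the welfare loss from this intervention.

9.30

Demand slope = (71 − 127)/(9 − 1) = −7, so p = 134 − 7q.
Supply slope = (109 − 90.6)/(9 − 1) = 2.3, so p = 88.3 + 2.3q.
Competitive equilibrium: 134 − 7q = 88.3 + 2.3q → q* = 4.914, p* = 99.6022.
At q = 3.5: demand price = 134 − 7·3.5 = 109.5; supply price = 88.3 + 2.3·3.5 = 96.35.
Δq = 4.914 − 3.5 = 1.414; wedge = 109.5 − 96.35 = 13.15.
Welfare loss = ½ × 1.414 × 13.15 = 9.30.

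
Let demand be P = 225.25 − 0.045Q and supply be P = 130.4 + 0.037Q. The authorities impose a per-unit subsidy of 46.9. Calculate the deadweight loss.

Competitive equilibrium: 225.25 − 0.045Q = 130.4 + 0.037Q → Q* = 1156.7073, P* = 173.1982.
The subsidy lowers effective supply by 46.9: P = 83.5 + 0.037Q.
New quantity: 225.25 − 0.045Q = 83.5 + 0.037Q → Q' = 1728.6585.
Overproduction ΔQ = 1728.6585 − 1156.7073 = 571.9512; wedge = subsidy = 46.9.
Deadweight loss = ½ × 571.9512 × 46.9 = 13412.26.

13412.26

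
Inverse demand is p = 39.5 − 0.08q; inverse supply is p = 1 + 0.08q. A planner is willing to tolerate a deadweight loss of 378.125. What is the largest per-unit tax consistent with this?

Competitive equilibrium: 39.5 − 0.08q = 1 + 0.08q → q* = 240.625, p* = 20.25.
A tax t gives Δq = t/0.16 and wedge t, so DWL = t²/0.32.
t²/0.32 = 378.125 → t² = 121 → t = 11.

11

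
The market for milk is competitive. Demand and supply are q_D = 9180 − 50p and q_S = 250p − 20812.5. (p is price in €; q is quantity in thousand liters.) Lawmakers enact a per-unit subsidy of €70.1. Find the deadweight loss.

In inverse form: demand p = 183.6 − 0.02q, supply p = 83.25 + 0.004q.
Competitive equilibrium: 183.6 − 0.02q = 83.25 + 0.004q → q* = 4181.25, p* = 99.975.
The subsidy lowers effective supply by 70.1: p = 13.15 + 0.004q.
New quantity: 183.6 − 0.02q = 13.15 + 0.004q → q' = 7102.0833.
Overproduction Δq = 7102.0833 − 4181.25 = 2920.8333; wedge = subsidy = 70.1.
Deadweight loss = ½ × 2920.8333 × 70.1 = €102375.21 thousand.

€102375.21 thousand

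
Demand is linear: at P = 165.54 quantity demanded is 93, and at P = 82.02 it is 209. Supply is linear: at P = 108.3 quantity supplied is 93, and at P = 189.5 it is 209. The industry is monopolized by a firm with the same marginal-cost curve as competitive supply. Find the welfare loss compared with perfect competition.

Demand slope = (82.02 − 165.54)/(209 − 93) = −0.72, so P = 232.5 − 0.72Q.
Supply slope = (189.5 − 108.3)/(209 − 93) = 0.7, so P = 43.2 + 0.7Q.
Competitive equilibrium: 232.5 − 0.72Q = 43.2 + 0.7Q → Q* = 133.30986, P* = 136.5169.
Marginal revenue: MR = 232.5 − 1.44Q. Set MR = MC: 232.5 − 1.44Q = 43.2 + 0.7Q → Q_m = 88.45794.
Price P_m = 232.5 − 0.72·88.45794 = 168.81028; MC(Q_m) = 43.2 + 0.7·88.45794 = 105.12056.
Competitive Q* = 133.30986, so ΔQ = 44.85192; wedge = 168.81028 − 105.12056 = 63.68972.
Deadweight loss = ½ × 44.85192 × 63.68972 = 1428.30.

1428.30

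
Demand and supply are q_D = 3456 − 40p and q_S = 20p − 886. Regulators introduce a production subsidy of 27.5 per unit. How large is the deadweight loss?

In inverse form: demand p = 86.4 − 0.025q, supply p = 44.3 + 0.05q.
Competitive equilibrium: 86.4 − 0.025q = 44.3 + 0.05q → q* = 561.3333, p* = 72.3667.
The subsidy lowers effective supply by 27.5: p = 16.8 + 0.05q.
New quantity: 86.4 − 0.025q = 16.8 + 0.05q → q' = 928.
Overproduction Δq = 928 − 561.3333 = 366.6667; wedge = subsidy = 27.5.
Welfare loss = ½ × 366.6667 × 27.5 = 5041.67.

5041.67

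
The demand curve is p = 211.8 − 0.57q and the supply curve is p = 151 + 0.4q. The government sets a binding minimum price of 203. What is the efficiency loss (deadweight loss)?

Competitive equilibrium: 211.8 − 0.57q = 151 + 0.4q → q* = 62.6804, p* = 176.0722.
At the floor p = 203, quantity demanded = (211.8 − 203)/0.57 = 15.4386.
Sellers' marginal cost at q' = 15.4386: 151 + 0.4·15.4386 = 157.1754.
Δq = 62.6804 − 15.4386 = 47.2418; wedge = 203 − 157.1754 = 45.8246.
Welfare loss = ½ × 47.2418 × 45.8246 = 1082.42.

1082.42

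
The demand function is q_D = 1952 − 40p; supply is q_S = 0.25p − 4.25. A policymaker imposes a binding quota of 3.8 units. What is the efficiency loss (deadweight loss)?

In inverse form: demand p = 48.8 − 0.025q, supply p = 17 + 4q.
Competitive equilibrium: 48.8 − 0.025q = 17 + 4q → q* = 7.9006, p* = 48.6025.
At q = 3.8: demand price = 48.8 − 0.025·3.8 = 48.705; supply price = 17 + 4·3.8 = 32.2.
Δq = 7.9006 − 3.8 = 4.1006; wedge = 48.705 − 32.2 = 16.505.
The triangle = ½ × 4.1006 × 16.505 = 33.84.

33.84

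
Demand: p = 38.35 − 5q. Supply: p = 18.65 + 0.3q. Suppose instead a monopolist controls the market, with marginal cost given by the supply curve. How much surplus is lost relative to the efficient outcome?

8.63

Competitive equilibrium: 38.35 − 5q = 18.65 + 0.3q → q* = 3.717, p* = 19.7651.
Marginal revenue: MR = 38.35 − 10q. Set MR = MC: 38.35 − 10q = 18.65 + 0.3q → q_m = 1.9126.
Price p_m = 38.35 − 5·1.9126 = 28.787; MC(q_m) = 18.65 + 0.3·1.9126 = 19.2238.
Competitive q* = 3.717, so Δq = 1.8044; wedge = 28.787 − 19.2238 = 9.5632.
The triangle = ½ × 1.8044 × 9.5632 = 8.63.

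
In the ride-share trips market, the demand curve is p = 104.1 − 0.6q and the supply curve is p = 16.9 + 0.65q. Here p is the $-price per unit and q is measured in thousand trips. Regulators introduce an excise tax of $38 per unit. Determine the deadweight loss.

$577.60 thousand

Competitive equilibrium: 104.1 − 0.6q = 16.9 + 0.65q → q* = 69.76, p* = 62.244.
With the tax, the buyer price exceeds the seller price by 38: (104.1 − 0.6q) − (16.9 + 0.65q) = 38 → q' = 39.36.
Δq = 69.76 − 39.36 = 30.4; the wedge equals the tax, 38.
Welfare loss = ½ × 30.4 × 38 = $577.60 thousand.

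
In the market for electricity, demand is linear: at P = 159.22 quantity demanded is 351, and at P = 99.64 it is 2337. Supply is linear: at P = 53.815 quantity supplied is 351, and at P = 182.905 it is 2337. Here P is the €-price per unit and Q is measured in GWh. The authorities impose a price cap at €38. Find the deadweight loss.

€86932.59

Demand slope = (99.64 − 159.22)/(2337 − 351) = −0.03, so P = 169.75 − 0.03Q.
Supply slope = (182.905 − 53.815)/(2337 − 351) = 0.065, so P = 31 + 0.065Q.
Competitive equilibrium: 169.75 − 0.03Q = 31 + 0.065Q → Q* = 1460.52632, P* = 125.93421.
At the ceiling P = 38, quantity supplied = (38 − 31)/0.065 = 107.69231.
Willingness to pay at Q' = 107.69231: 169.75 − 0.03·107.69231 = 166.51923.
ΔQ = 1460.52632 − 107.69231 = 1352.83401; wedge = 166.51923 − 38 = 128.51923.
Deadweight loss = ½ × 1352.83401 × 128.51923 = €86932.59.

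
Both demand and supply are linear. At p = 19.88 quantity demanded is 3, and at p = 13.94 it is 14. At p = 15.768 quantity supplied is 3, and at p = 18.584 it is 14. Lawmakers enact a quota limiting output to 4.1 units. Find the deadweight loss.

Demand slope = (13.94 − 19.88)/(14 − 3) = −0.54, so p = 21.5 − 0.54q.
Supply slope = (18.584 − 15.768)/(14 − 3) = 0.256, so p = 15 + 0.256q.
Competitive equilibrium: 21.5 − 0.54q = 15 + 0.256q → q* = 8.1658, p* = 17.0905.
At q = 4.1: demand price = 21.5 − 0.54·4.1 = 19.286; supply price = 15 + 0.256·4.1 = 16.0496.
Δq = 8.1658 − 4.1 = 4.0658; wedge = 19.286 − 16.0496 = 3.2364.
The triangle = ½ × 4.0658 × 3.2364 = 6.58.

6.58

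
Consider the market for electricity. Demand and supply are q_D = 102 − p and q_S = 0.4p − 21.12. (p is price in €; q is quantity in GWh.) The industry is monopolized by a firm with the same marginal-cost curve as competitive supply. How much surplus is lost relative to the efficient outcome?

€17.08

In inverse form: demand p = 102 − q, supply p = 52.8 + 2.5q.
Competitive equilibrium: 102 − q = 52.8 + 2.5q → q* = 14.0571, p* = 87.9429.
Marginal revenue: MR = 102 − 2q. Set MR = MC: 102 − 2q = 52.8 + 2.5q → q_m = 10.9333.
Price p_m = 102 − 1·10.9333 = 91.0667; MC(q_m) = 52.8 + 2.5·10.9333 = 80.1333.
Competitive q* = 14.0571, so Δq = 3.1238; wedge = 91.0667 − 80.1333 = 10.9334.
DWL = ½ × 3.1238 × 10.9334 = €17.08.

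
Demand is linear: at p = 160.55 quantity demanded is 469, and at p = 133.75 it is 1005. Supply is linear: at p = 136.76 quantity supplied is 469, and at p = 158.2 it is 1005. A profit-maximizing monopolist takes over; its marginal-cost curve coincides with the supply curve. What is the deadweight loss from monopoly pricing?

Demand slope = (133.75 − 160.55)/(1005 − 469) = −0.05, so p = 184 − 0.05q.
Supply slope = (158.2 − 136.76)/(1005 − 469) = 0.04, so p = 118 + 0.04q.
Competitive equilibrium: 184 − 0.05q = 118 + 0.04q → q* = 733.33333, p* = 147.33333.
Marginal revenue: MR = 184 − 0.1q. Set MR = MC: 184 − 0.1q = 118 + 0.04q → q_m = 471.42857.
Price p_m = 184 − 0.05·471.42857 = 160.42857; MC(q_m) = 118 + 0.04·471.42857 = 136.85714.
Competitive q* = 733.33333, so Δq = 261.90476; wedge = 160.42857 − 136.85714 = 23.57143.
The triangle = ½ × 261.90476 × 23.57143 = 3086.73.

3086.73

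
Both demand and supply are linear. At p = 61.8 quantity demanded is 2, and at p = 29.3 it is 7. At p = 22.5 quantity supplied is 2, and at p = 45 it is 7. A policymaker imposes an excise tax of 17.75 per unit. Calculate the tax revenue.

Demand slope = (29.3 − 61.8)/(7 − 2) = −6.5, so p = 74.8 − 6.5q.
Supply slope = (45 − 22.5)/(7 − 2) = 4.5, so p = 13.5 + 4.5q.
Competitive equilibrium: 74.8 − 6.5q = 13.5 + 4.5q → q* = 5.5727, p* = 38.5773.
With the tax, the buyer price exceeds the seller price by 17.75: (74.8 − 6.5q) − (13.5 + 4.5q) = 17.75 → q' = 3.9591.
Tax revenue = 17.75 × 3.9591 = 70.27.

70.27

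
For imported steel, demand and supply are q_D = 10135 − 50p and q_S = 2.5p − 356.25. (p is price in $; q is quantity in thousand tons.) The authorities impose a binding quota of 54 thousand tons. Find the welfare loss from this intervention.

$1675.89 thousand

In inverse form: demand p = 202.7 − 0.02q, supply p = 142.5 + 0.4q.
Competitive equilibrium: 202.7 − 0.02q = 142.5 + 0.4q → q* = 143.3333, p* = 199.8333.
At q = 54: demand price = 202.7 − 0.02·54 = 201.62; supply price = 142.5 + 0.4·54 = 164.1.
Δq = 143.3333 − 54 = 89.3333; wedge = 201.62 − 164.1 = 37.52.
DWL = ½ × 89.3333 × 37.52 = $1675.89 thousand.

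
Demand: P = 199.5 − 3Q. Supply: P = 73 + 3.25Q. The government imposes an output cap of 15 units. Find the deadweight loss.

Competitive equilibrium: 199.5 − 3Q = 73 + 3.25Q → Q* = 20.24, P* = 138.78.
At Q = 15: demand price = 199.5 − 3·15 = 154.5; supply price = 73 + 3.25·15 = 121.75.
ΔQ = 20.24 − 15 = 5.24; wedge = 154.5 − 121.75 = 32.75.
The triangle = ½ × 5.24 × 32.75 = 85.805.

85.805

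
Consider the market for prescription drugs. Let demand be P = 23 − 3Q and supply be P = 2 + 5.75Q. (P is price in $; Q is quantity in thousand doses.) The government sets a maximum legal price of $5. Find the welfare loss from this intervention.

$15.43 thousand

Competitive equilibrium: 23 − 3Q = 2 + 5.75Q → Q* = 2.4, P* = 15.8.
At the ceiling P = 5, quantity supplied = (5 − 2)/5.75 = 0.5217.
Willingness to pay at Q' = 0.5217: 23 − 3·0.5217 = 21.4349.
ΔQ = 2.4 − 0.5217 = 1.8783; wedge = 21.4349 − 5 = 16.4349.
Welfare loss = ½ × 1.8783 × 16.4349 = $15.43 thousand.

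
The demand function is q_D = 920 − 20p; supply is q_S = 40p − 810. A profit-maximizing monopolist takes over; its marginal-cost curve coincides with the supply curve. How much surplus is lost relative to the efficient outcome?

In inverse form: demand p = 46 − 0.05q, supply p = 20.25 + 0.025q.
Competitive equilibrium: 46 − 0.05q = 20.25 + 0.025q → q* = 343.3333, p* = 28.8333.
Marginal revenue: MR = 46 − 0.1q. Set MR = MC: 46 − 0.1q = 20.25 + 0.025q → q_m = 206.
Price p_m = 46 − 0.05·206 = 35.7; MC(q_m) = 20.25 + 0.025·206 = 25.4.
Competitive q* = 343.3333, so Δq = 137.3333; wedge = 35.7 − 25.4 = 10.3.
Deadweight loss = ½ × 137.3333 × 10.3 = 707.27.

707.27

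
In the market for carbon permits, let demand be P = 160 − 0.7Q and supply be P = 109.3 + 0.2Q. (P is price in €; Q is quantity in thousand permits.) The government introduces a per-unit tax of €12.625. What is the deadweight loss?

€88.55 thousand

Competitive equilibrium: 160 − 0.7Q = 109.3 + 0.2Q → Q* = 56.3333, P* = 120.5667.
With the tax, the buyer price exceeds the seller price by 12.625: (160 − 0.7Q) − (109.3 + 0.2Q) = 12.625 → Q' = 42.3056.
ΔQ = 56.3333 − 42.3056 = 14.0277; the wedge equals the tax, 12.625.
Welfare loss = ½ × 14.0277 × 12.625 = €88.55 thousand.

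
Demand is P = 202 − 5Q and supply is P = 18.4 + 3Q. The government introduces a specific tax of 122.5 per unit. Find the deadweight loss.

Competitive equilibrium: 202 − 5Q = 18.4 + 3Q → Q* = 22.95, P* = 87.25.
With the tax, the buyer price exceeds the seller price by 122.5: (202 − 5Q) − (18.4 + 3Q) = 122.5 → Q' = 7.6375.
ΔQ = 22.95 − 7.6375 = 15.3125; the wedge equals the tax, 122.5.
Welfare loss = ½ × 15.3125 × 122.5 = 937.89.

937.89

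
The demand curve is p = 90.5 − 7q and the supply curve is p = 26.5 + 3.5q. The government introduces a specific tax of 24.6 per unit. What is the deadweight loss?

Competitive equilibrium: 90.5 − 7q = 26.5 + 3.5q → q* = 6.0952, p* = 47.8333.
With the tax, the buyer price exceeds the seller price by 24.6: (90.5 − 7q) − (26.5 + 3.5q) = 24.6 → q' = 3.7524.
Δq = 6.0952 − 3.7524 = 2.3428; the wedge equals the tax, 24.6.
DWL = ½ × 2.3428 × 24.6 = 28.82.

28.82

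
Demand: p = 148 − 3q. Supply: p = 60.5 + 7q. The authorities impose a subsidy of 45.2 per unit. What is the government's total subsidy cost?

Competitive equilibrium: 148 − 3q = 60.5 + 7q → q* = 8.75, p* = 121.75.
The subsidy lowers effective supply by 45.2: p = 15.3 + 7q.
New quantity: 148 − 3q = 15.3 + 7q → q' = 13.27.
Total subsidy cost = 45.2 × 13.27 = 599.804.

599.804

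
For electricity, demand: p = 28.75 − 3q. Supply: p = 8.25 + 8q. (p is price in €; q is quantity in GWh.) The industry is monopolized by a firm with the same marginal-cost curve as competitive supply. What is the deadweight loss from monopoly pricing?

€0.88

Competitive equilibrium: 28.75 − 3q = 8.25 + 8q → q* = 1.8636, p* = 23.1591.
Marginal revenue: MR = 28.75 − 6q. Set MR = MC: 28.75 − 6q = 8.25 + 8q → q_m = 1.4643.
Price p_m = 28.75 − 3·1.4643 = 24.3571; MC(q_m) = 8.25 + 8·1.4643 = 19.9644.
Competitive q* = 1.8636, so Δq = 0.3993; wedge = 24.3571 − 19.9644 = 4.3927.
DWL = ½ × 0.3993 × 4.3927 = €0.88.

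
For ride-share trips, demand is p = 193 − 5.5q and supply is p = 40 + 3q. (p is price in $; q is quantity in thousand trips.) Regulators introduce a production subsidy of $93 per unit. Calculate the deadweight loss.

Competitive equilibrium: 193 − 5.5q = 40 + 3q → q* = 18, p* = 94.
The subsidy lowers effective supply by 93: p = 3q − 53.
New quantity: 193 − 5.5q = 3q − 53 → q' = 28.94118.
Overproduction Δq = 28.94118 − 18 = 10.94118; wedge = subsidy = 93.
The triangle = ½ × 10.94118 × 93 = $508.76 thousand.

$508.76 thousand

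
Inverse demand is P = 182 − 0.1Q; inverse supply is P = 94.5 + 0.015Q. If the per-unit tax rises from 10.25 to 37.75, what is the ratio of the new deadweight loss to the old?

13.564

Competitive equilibrium: 182 − 0.1Q = 94.5 + 0.015Q → Q* = 760.8696, P* = 105.913.
For a per-unit tax t: ΔQ = t/0.115, so DWL = ½·t·(t/0.115) = t²/0.23.
At t = 10.25: DWL = 456.793. At t = 37.75: DWL = 6195.924.
Ratio = (37.75/10.25)² = 13.564.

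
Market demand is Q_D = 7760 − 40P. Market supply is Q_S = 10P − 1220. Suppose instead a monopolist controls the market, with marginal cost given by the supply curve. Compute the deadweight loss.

576

In inverse form: demand P = 194 − 0.025Q, supply P = 122 + 0.1Q.
Competitive equilibrium: 194 − 0.025Q = 122 + 0.1Q → Q* = 576, P* = 179.6.
Marginal revenue: MR = 194 − 0.05Q. Set MR = MC: 194 − 0.05Q = 122 + 0.1Q → Q_m = 480.
Price P_m = 194 − 0.025·480 = 182; MC(Q_m) = 122 + 0.1·480 = 170.
Competitive Q* = 576, so ΔQ = 96; wedge = 182 − 170 = 12.
The triangle = ½ × 96 × 12 = 576.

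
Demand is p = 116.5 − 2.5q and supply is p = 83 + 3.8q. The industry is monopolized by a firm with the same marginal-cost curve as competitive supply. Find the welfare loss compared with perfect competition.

Competitive equilibrium: 116.5 − 2.5q = 83 + 3.8q → q* = 5.3175, p* = 103.2063.
Marginal revenue: MR = 116.5 − 5q. Set MR = MC: 116.5 − 5q = 83 + 3.8q → q_m = 3.8068.
Price p_m = 116.5 − 2.5·3.8068 = 106.983; MC(q_m) = 83 + 3.8·3.8068 = 97.4658.
Competitive q* = 5.3175, so Δq = 1.5107; wedge = 106.983 − 97.4658 = 9.5172.
The triangle = ½ × 1.5107 × 9.5172 = 7.19.

7.19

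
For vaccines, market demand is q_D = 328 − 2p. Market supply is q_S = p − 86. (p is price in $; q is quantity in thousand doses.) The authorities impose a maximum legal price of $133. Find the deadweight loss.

In inverse form: demand p = 164 − 0.5q, supply p = 86 + q.
Competitive equilibrium: 164 − 0.5q = 86 + q → q* = 52, p* = 138.
At the ceiling p = 133, quantity supplied = (133 − 86)/1 = 47.
Willingness to pay at q' = 47: 164 − 0.5·47 = 140.5.
Δq = 52 − 47 = 5; wedge = 140.5 − 133 = 7.5.
The triangle = ½ × 5 × 7.5 = $18.75 thousand.

$18.75 thousand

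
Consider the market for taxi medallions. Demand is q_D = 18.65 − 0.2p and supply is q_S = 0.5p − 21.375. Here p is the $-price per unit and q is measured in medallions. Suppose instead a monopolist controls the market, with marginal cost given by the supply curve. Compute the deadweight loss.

$31.63

In inverse form: demand p = 93.25 − 5q, supply p = 42.75 + 2q.
Competitive equilibrium: 93.25 − 5q = 42.75 + 2q → q* = 7.2143, p* = 57.1786.
Marginal revenue: MR = 93.25 − 10q. Set MR = MC: 93.25 − 10q = 42.75 + 2q → q_m = 4.2083.
Price p_m = 93.25 − 5·4.2083 = 72.2085; MC(q_m) = 42.75 + 2·4.2083 = 51.1666.
Competitive q* = 7.2143, so Δq = 3.006; wedge = 72.2085 − 51.1666 = 21.0419.
Deadweight loss = ½ × 3.006 × 21.0419 = $31.63.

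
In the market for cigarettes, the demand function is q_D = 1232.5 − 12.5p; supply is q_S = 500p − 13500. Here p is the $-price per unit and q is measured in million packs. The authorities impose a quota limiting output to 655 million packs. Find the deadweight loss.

$1951.54 million

In inverse form: demand p = 98.6 − 0.08q, supply p = 27 + 0.002q.
Competitive equilibrium: 98.6 − 0.08q = 27 + 0.002q → q* = 873.1707, p* = 28.7463.
At q = 655: demand price = 98.6 − 0.08·655 = 46.2; supply price = 27 + 0.002·655 = 28.31.
Δq = 873.1707 − 655 = 218.1707; wedge = 46.2 − 28.31 = 17.89.
DWL = ½ × 218.1707 × 17.89 = $1951.54 million.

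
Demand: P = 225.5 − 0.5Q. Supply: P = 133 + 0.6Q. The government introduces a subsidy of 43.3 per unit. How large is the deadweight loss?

Competitive equilibrium: 225.5 − 0.5Q = 133 + 0.6Q → Q* = 84.0909, P* = 183.4545.
The subsidy lowers effective supply by 43.3: P = 89.7 + 0.6Q.
New quantity: 225.5 − 0.5Q = 89.7 + 0.6Q → Q' = 123.4545.
Overproduction ΔQ = 123.4545 − 84.0909 = 39.3636; wedge = subsidy = 43.3.
The triangle = ½ × 39.3636 × 43.3 = 852.22.

852.22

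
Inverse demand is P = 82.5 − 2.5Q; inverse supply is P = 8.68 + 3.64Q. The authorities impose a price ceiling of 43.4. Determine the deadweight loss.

Competitive equilibrium: 82.5 − 2.5Q = 8.68 + 3.64Q → Q* = 12.0228, P* = 52.443.
At the ceiling P = 43.4, quantity supplied = (43.4 − 8.68)/3.64 = 9.5385.
Willingness to pay at Q' = 9.5385: 82.5 − 2.5·9.5385 = 58.6538.
ΔQ = 12.0228 − 9.5385 = 2.4843; wedge = 58.6538 − 43.4 = 15.2538.
Welfare loss = ½ × 2.4843 × 15.2538 = 18.95.

18.95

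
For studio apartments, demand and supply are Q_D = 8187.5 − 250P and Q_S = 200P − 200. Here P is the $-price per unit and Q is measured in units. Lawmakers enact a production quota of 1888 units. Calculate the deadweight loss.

$12099.92

In inverse form: demand P = 32.75 − 0.004Q, supply P = 1 + 0.005Q.
Competitive equilibrium: 32.75 − 0.004Q = 1 + 0.005Q → Q* = 3527.7778, P* = 18.6389.
At Q = 1888: demand price = 32.75 − 0.004·1888 = 25.198; supply price = 1 + 0.005·1888 = 10.44.
ΔQ = 3527.7778 − 1888 = 1639.7778; wedge = 25.198 − 10.44 = 14.758.
Welfare loss = ½ × 1639.7778 × 14.758 = $12099.92.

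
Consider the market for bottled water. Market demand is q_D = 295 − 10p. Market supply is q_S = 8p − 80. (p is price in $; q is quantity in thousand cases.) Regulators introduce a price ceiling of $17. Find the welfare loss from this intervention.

$105.80 thousand

In inverse form: demand p = 29.5 − 0.1q, supply p = 10 + 0.125q.
Competitive equilibrium: 29.5 − 0.1q = 10 + 0.125q → q* = 86.6667, p* = 20.8333.
At the ceiling p = 17, quantity supplied = (17 − 10)/0.125 = 56.
Willingness to pay at q' = 56: 29.5 − 0.1·56 = 23.9.
Δq = 86.6667 − 56 = 30.6667; wedge = 23.9 − 17 = 6.9.
Welfare loss = ½ × 30.6667 × 6.9 = $105.80 thousand.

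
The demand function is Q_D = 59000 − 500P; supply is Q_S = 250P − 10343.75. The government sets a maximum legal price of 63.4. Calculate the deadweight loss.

In inverse form: demand P = 118 − 0.002Q, supply P = 41.375 + 0.004Q.
Competitive equilibrium: 118 − 0.002Q = 41.375 + 0.004Q → Q* = 12770.8333, P* = 92.4583.
At the ceiling P = 63.4, quantity supplied = (63.4 − 41.375)/0.004 = 5506.25.
Willingness to pay at Q' = 5506.25: 118 − 0.002·5506.25 = 106.9875.
ΔQ = 12770.8333 − 5506.25 = 7264.5833; wedge = 106.9875 − 63.4 = 43.5875.
The triangle = ½ × 7264.5833 × 43.5875 = 158322.51.

158322.51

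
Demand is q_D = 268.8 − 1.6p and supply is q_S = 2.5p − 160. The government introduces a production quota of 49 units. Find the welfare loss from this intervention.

1410.61

In inverse form: demand p = 168 − 0.625q, supply p = 64 + 0.4q.
Competitive equilibrium: 168 − 0.625q = 64 + 0.4q → q* = 101.4634, p* = 104.5854.
At q = 49: demand price = 168 − 0.625·49 = 137.375; supply price = 64 + 0.4·49 = 83.6.
Δq = 101.4634 − 49 = 52.4634; wedge = 137.375 − 83.6 = 53.775.
The triangle = ½ × 52.4634 × 53.775 = 1410.61.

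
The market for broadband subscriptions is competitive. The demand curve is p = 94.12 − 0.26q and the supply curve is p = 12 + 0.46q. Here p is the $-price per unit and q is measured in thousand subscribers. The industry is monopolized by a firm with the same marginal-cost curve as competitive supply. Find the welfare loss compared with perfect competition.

Competitive equilibrium: 94.12 − 0.26q = 12 + 0.46q → q* = 114.0556, p* = 64.4656.
Marginal revenue: MR = 94.12 − 0.52q. Set MR = MC: 94.12 − 0.52q = 12 + 0.46q → q_m = 83.7959.
Price p_m = 94.12 − 0.26·83.7959 = 72.3331; MC(q_m) = 12 + 0.46·83.7959 = 50.5461.
Competitive q* = 114.0556, so Δq = 30.2597; wedge = 72.3331 − 50.5461 = 21.787.
The triangle = ½ × 30.2597 × 21.787 = $329.63 thousand.

$329.63 thousand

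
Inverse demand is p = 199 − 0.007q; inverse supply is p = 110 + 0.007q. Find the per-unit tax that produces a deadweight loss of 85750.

Competitive equilibrium: 199 − 0.007q = 110 + 0.007q → q* = 6357.1429, p* = 154.5.
A tax t gives Δq = t/0.014 and wedge t, so DWL = t²/0.028.
t²/0.028 = 85750 → t² = 2401 → t = 49.

49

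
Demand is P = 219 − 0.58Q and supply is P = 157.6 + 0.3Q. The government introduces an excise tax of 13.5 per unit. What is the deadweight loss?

Competitive equilibrium: 219 − 0.58Q = 157.6 + 0.3Q → Q* = 69.7727, P* = 178.5318.
With the tax, the buyer price exceeds the seller price by 13.5: (219 − 0.58Q) − (157.6 + 0.3Q) = 13.5 → Q' = 54.4318.
ΔQ = 69.7727 − 54.4318 = 15.3409; the wedge equals the tax, 13.5.
Welfare loss = ½ × 15.3409 × 13.5 = 103.55.

103.55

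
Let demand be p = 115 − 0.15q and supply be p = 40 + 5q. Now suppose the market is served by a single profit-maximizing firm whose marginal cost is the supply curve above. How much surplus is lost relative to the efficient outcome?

0.44

Competitive equilibrium: 115 − 0.15q = 40 + 5q → q* = 14.5631, p* = 112.8155.
Marginal revenue: MR = 115 − 0.3q. Set MR = MC: 115 − 0.3q = 40 + 5q → q_m = 14.1509.
Price p_m = 115 − 0.15·14.1509 = 112.8774; MC(q_m) = 40 + 5·14.1509 = 110.7545.
Competitive q* = 14.5631, so Δq = 0.4122; wedge = 112.8774 − 110.7545 = 2.1229.
DWL = ½ × 0.4122 × 2.1229 = 0.44.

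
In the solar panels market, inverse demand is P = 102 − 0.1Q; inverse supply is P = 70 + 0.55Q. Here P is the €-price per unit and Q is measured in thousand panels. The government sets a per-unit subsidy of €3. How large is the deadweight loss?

Competitive equilibrium: 102 − 0.1Q = 70 + 0.55Q → Q* = 49.2308, P* = 97.0769.
The subsidy lowers effective supply by 3: P = 67 + 0.55Q.
New quantity: 102 − 0.1Q = 67 + 0.55Q → Q' = 53.8462.
Overproduction ΔQ = 53.8462 − 49.2308 = 4.6154; wedge = subsidy = 3.
Deadweight loss = ½ × 4.6154 × 3 = €6.92 thousand.

€6.92 thousand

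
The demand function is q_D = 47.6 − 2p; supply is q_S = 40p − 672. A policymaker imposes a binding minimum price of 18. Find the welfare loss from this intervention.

0.79

In inverse form: demand p = 23.8 − 0.5q, supply p = 16.8 + 0.025q.
Competitive equilibrium: 23.8 − 0.5q = 16.8 + 0.025q → q* = 13.3333, p* = 17.1333.
At the floor p = 18, quantity demanded = (23.8 − 18)/0.5 = 11.6.
Sellers' marginal cost at q' = 11.6: 16.8 + 0.025·11.6 = 17.09.
Δq = 13.3333 − 11.6 = 1.7333; wedge = 18 − 17.09 = 0.91.
Deadweight loss = ½ × 1.7333 × 0.91 = 0.79.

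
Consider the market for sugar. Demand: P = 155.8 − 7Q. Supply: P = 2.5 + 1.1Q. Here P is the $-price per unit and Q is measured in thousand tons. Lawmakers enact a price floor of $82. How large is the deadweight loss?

$284.62 thousand

Competitive equilibrium: 155.8 − 7Q = 2.5 + 1.1Q → Q* = 18.92593, P* = 23.31852.
At the floor P = 82, quantity demanded = (155.8 − 82)/7 = 10.54286.
Sellers' marginal cost at Q' = 10.54286: 2.5 + 1.1·10.54286 = 14.09715.
ΔQ = 18.92593 − 10.54286 = 8.38307; wedge = 82 − 14.09715 = 67.90285.
Welfare loss = ½ × 8.38307 × 67.90285 = $284.62 thousand.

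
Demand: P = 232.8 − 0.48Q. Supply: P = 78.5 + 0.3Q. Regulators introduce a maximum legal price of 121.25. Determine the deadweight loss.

Competitive equilibrium: 232.8 − 0.48Q = 78.5 + 0.3Q → Q* = 197.8205, P* = 137.8462.
At the ceiling P = 121.25, quantity supplied = (121.25 − 78.5)/0.3 = 142.5.
Willingness to pay at Q' = 142.5: 232.8 − 0.48·142.5 = 164.4.
ΔQ = 197.8205 − 142.5 = 55.3205; wedge = 164.4 − 121.25 = 43.15.
Welfare loss = ½ × 55.3205 × 43.15 = 1193.54.

1193.54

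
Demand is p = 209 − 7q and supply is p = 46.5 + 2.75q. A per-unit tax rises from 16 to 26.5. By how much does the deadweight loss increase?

Competitive equilibrium: 209 − 7q = 46.5 + 2.75q → q* = 16.6667, p* = 92.3333.
For a per-unit tax t: Δq = t/9.75, so DWL = ½·t·(t/9.75) = t²/19.5.
At t = 16: DWL = 13.1282. At t = 26.5: DWL = 36.0128.
Increase = 36.0128 − 13.1282 = 22.88.

22.88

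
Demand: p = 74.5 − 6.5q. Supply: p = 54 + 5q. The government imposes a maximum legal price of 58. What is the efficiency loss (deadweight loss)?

Competitive equilibrium: 74.5 − 6.5q = 54 + 5q → q* = 1.7826, p* = 62.913.
At the ceiling p = 58, quantity supplied = (58 − 54)/5 = 0.8.
Willingness to pay at q' = 0.8: 74.5 − 6.5·0.8 = 69.3.
Δq = 1.7826 − 0.8 = 0.9826; wedge = 69.3 − 58 = 11.3.
The triangle = ½ × 0.9826 × 11.3 = 5.55.

5.55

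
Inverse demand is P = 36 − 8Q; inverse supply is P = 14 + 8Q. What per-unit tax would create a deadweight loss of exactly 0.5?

4

Competitive equilibrium: 36 − 8Q = 14 + 8Q → Q* = 1.375, P* = 25.
A tax t gives ΔQ = t/16 and wedge t, so DWL = t²/32.
t²/32 = 0.5 → t² = 16 → t = 4.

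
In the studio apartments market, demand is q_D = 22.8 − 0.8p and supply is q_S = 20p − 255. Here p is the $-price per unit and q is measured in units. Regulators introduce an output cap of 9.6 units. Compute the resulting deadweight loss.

$4.11

In inverse form: demand p = 28.5 − 1.25q, supply p = 12.75 + 0.05q.
Competitive equilibrium: 28.5 − 1.25q = 12.75 + 0.05q → q* = 12.1154, p* = 13.3558.
At q = 9.6: demand price = 28.5 − 1.25·9.6 = 16.5; supply price = 12.75 + 0.05·9.6 = 13.23.
Δq = 12.1154 − 9.6 = 2.5154; wedge = 16.5 − 13.23 = 3.27.
Welfare loss = ½ × 2.5154 × 3.27 = $4.11.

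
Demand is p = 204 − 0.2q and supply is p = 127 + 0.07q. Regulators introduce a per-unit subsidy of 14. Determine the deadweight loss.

Competitive equilibrium: 204 − 0.2q = 127 + 0.07q → q* = 285.1852, p* = 146.963.
The subsidy lowers effective supply by 14: p = 113 + 0.07q.
New quantity: 204 − 0.2q = 113 + 0.07q → q' = 337.037.
Overproduction Δq = 337.037 − 285.1852 = 51.8518; wedge = subsidy = 14.
The triangle = ½ × 51.8518 × 14 = 362.96.

362.96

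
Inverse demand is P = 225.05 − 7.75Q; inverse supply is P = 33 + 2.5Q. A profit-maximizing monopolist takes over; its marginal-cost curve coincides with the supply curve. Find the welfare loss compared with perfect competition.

333.53

Competitive equilibrium: 225.05 − 7.75Q = 33 + 2.5Q → Q* = 18.7366, P* = 79.8415.
Marginal revenue: MR = 225.05 − 15.5Q. Set MR = MC: 225.05 − 15.5Q = 33 + 2.5Q → Q_m = 10.6694.
Price P_m = 225.05 − 7.75·10.6694 = 142.3622; MC(Q_m) = 33 + 2.5·10.6694 = 59.6735.
Competitive Q* = 18.7366, so ΔQ = 8.0672; wedge = 142.3622 − 59.6735 = 82.6887.
The triangle = ½ × 8.0672 × 82.6887 = 333.53.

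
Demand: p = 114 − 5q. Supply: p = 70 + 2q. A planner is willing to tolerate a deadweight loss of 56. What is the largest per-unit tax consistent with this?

Competitive equilibrium: 114 − 5q = 70 + 2q → q* = 6.2857, p* = 82.5714.
A tax t gives Δq = t/7 and wedge t, so DWL = t²/14.
t²/14 = 56 → t² = 784 → t = 28.

28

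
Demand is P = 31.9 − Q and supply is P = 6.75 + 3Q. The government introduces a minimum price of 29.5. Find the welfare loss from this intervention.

30.23

Competitive equilibrium: 31.9 − Q = 6.75 + 3Q → Q* = 6.2875, P* = 25.6125.
At the floor P = 29.5, quantity demanded = (31.9 − 29.5)/1 = 2.4.
Sellers' marginal cost at Q' = 2.4: 6.75 + 3·2.4 = 13.95.
ΔQ = 6.2875 − 2.4 = 3.8875; wedge = 29.5 − 13.95 = 15.55.
DWL = ½ × 3.8875 × 15.55 = 30.23.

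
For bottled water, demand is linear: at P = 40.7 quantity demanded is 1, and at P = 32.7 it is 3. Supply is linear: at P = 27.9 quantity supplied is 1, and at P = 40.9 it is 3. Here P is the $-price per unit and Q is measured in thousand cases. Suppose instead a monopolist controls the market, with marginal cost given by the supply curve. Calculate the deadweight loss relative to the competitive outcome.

Demand slope = (32.7 − 40.7)/(3 − 1) = −4, so P = 44.7 − 4Q.
Supply slope = (40.9 − 27.9)/(3 − 1) = 6.5, so P = 21.4 + 6.5Q.
Competitive equilibrium: 44.7 − 4Q = 21.4 + 6.5Q → Q* = 2.219, P* = 35.8238.
Marginal revenue: MR = 44.7 − 8Q. Set MR = MC: 44.7 − 8Q = 21.4 + 6.5Q → Q_m = 1.6069.
Price P_m = 44.7 − 4·1.6069 = 38.2724; MC(Q_m) = 21.4 + 6.5·1.6069 = 31.8449.
Competitive Q* = 2.219, so ΔQ = 0.6121; wedge = 38.2724 − 31.8449 = 6.4275.
Welfare loss = ½ × 0.6121 × 6.4275 = $1.97 thousand.

$1.97 thousand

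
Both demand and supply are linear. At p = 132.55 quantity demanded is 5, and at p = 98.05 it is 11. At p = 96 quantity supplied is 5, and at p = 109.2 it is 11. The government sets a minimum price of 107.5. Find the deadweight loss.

Demand slope = (98.05 − 132.55)/(11 − 5) = −5.75, so p = 161.3 − 5.75q.
Supply slope = (109.2 − 96)/(11 − 5) = 2.2, so p = 85 + 2.2q.
Competitive equilibrium: 161.3 − 5.75q = 85 + 2.2q → q* = 9.5975, p* = 106.1145.
At the floor p = 107.5, quantity demanded = (161.3 − 107.5)/5.75 = 9.3565.
Sellers' marginal cost at q' = 9.3565: 85 + 2.2·9.3565 = 105.5843.
Δq = 9.5975 − 9.3565 = 0.241; wedge = 107.5 − 105.5843 = 1.9157.
DWL = ½ × 0.241 × 1.9157 = 0.23.

0.23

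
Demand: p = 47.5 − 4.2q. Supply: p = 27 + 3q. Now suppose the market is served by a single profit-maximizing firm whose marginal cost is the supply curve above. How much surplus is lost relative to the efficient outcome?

3.96

Competitive equilibrium: 47.5 − 4.2q = 27 + 3q → q* = 2.8472, p* = 35.5417.
Marginal revenue: MR = 47.5 − 8.4q. Set MR = MC: 47.5 − 8.4q = 27 + 3q → q_m = 1.7982.
Price p_m = 47.5 − 4.2·1.7982 = 39.9476; MC(q_m) = 27 + 3·1.7982 = 32.3946.
Competitive q* = 2.8472, so Δq = 1.049; wedge = 39.9476 − 32.3946 = 7.553.
DWL = ½ × 1.049 × 7.553 = 3.96.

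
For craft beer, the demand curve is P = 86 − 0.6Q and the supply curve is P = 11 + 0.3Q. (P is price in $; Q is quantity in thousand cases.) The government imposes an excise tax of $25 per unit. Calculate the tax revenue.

$1388.89 thousand

Competitive equilibrium: 86 − 0.6Q = 11 + 0.3Q → Q* = 83.3333, P* = 36.
With the tax, the buyer price exceeds the seller price by 25: (86 − 0.6Q) − (11 + 0.3Q) = 25 → Q' = 55.5556.
Tax revenue = 25 × 55.5556 = $1388.89 thousand.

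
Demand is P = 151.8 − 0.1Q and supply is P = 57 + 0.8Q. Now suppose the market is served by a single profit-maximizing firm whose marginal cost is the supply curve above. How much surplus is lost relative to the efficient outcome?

Competitive equilibrium: 151.8 − 0.1Q = 57 + 0.8Q → Q* = 105.3333, P* = 141.2667.
Marginal revenue: MR = 151.8 − 0.2Q. Set MR = MC: 151.8 − 0.2Q = 57 + 0.8Q → Q_m = 94.8.
Price P_m = 151.8 − 0.1·94.8 = 142.32; MC(Q_m) = 57 + 0.8·94.8 = 132.84.
Competitive Q* = 105.3333, so ΔQ = 10.5333; wedge = 142.32 − 132.84 = 9.48.
Deadweight loss = ½ × 10.5333 × 9.48 = 49.928.

49.928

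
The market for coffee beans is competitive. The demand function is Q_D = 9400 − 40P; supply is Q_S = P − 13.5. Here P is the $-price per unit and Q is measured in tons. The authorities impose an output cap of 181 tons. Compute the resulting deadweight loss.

$631.32

In inverse form: demand P = 235 − 0.025Q, supply P = 13.5 + Q.
Competitive equilibrium: 235 − 0.025Q = 13.5 + Q → Q* = 216.0976, P* = 229.5976.
At Q = 181: demand price = 235 − 0.025·181 = 230.475; supply price = 13.5 + 1·181 = 194.5.
ΔQ = 216.0976 − 181 = 35.0976; wedge = 230.475 − 194.5 = 35.975.
The triangle = ½ × 35.0976 × 35.975 = $631.32.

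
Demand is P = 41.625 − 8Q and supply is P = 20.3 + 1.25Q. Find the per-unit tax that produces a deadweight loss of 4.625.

Competitive equilibrium: 41.625 − 8Q = 20.3 + 1.25Q → Q* = 2.3054, P* = 23.1818.
A tax t gives ΔQ = t/9.25 and wedge t, so DWL = t²/18.5.
t²/18.5 = 4.625 → t² = 85.5625 → t = 9.25.

9.25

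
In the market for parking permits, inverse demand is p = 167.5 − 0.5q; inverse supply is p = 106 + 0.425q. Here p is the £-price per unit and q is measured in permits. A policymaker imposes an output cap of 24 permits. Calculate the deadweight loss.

Competitive equilibrium: 167.5 − 0.5q = 106 + 0.425q → q* = 66.4865, p* = 134.2568.
At q = 24: demand price = 167.5 − 0.5·24 = 155.5; supply price = 106 + 0.425·24 = 116.2.
Δq = 66.4865 − 24 = 42.4865; wedge = 155.5 − 116.2 = 39.3.
Welfare loss = ½ × 42.4865 × 39.3 = £834.86.

£834.86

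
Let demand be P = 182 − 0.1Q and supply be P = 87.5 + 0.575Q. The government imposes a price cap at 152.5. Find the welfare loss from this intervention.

Competitive equilibrium: 182 − 0.1Q = 87.5 + 0.575Q → Q* = 140, P* = 168.
At the ceiling P = 152.5, quantity supplied = (152.5 − 87.5)/0.575 = 113.0435.
Willingness to pay at Q' = 113.0435: 182 − 0.1·113.0435 = 170.6957.
ΔQ = 140 − 113.0435 = 26.9565; wedge = 170.6957 − 152.5 = 18.1957.
Deadweight loss = ½ × 26.9565 × 18.1957 = 245.25.

245.25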